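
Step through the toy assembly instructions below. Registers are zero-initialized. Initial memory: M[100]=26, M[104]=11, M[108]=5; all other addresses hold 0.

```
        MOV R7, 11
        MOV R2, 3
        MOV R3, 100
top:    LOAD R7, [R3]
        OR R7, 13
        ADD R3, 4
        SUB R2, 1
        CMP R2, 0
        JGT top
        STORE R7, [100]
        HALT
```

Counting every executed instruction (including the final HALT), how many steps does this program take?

23

R7=11
R2=3
R3=100
R7=M[100]=26
R7=26|13=31
R3=100+4=104
R2=3-1=2
CMP R2, 0  (cmp 2,0)
JGT top: taken
R7=M[104]=11
R7=11|13=15
R3=104+4=108
R2=2-1=1
CMP R2, 0  (cmp 1,0)
JGT top: taken
R7=M[108]=5
R7=5|13=13
R3=108+4=112
R2=1-1=0
CMP R2, 0  (cmp 0,0)
JGT top: not taken
STORE R7, [100] → M[100]=13
halt.
Total executed instructions: 23.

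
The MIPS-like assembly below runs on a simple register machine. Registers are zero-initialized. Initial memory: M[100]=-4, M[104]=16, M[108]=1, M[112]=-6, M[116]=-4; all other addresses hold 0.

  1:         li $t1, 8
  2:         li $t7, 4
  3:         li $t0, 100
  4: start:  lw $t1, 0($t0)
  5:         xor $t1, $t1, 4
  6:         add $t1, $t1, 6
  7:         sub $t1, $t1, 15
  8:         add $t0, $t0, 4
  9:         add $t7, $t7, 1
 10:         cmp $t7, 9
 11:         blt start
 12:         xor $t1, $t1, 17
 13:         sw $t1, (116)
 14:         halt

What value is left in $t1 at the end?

-2

after li $t1, 8: $t1=8
after li $t7, 4: $t7=4
after li $t0, 100: $t0=100
after lw $t1, 0($t0): $t1=M[100]=-4
after xor $t1, $t1, 4: $t1=(-4)^4=-8
after add $t1, $t1, 6: $t1=(-8)+6=-2
after sub $t1, $t1, 15: $t1=(-2)-15=-17
after add $t0, $t0, 4: $t0=100+4=104
after add $t7, $t7, 1: $t7=4+1=5
cmp $t7, 9  (cmp 5,9)
blt start: taken
after lw $t1, 0($t0): $t1=M[104]=16
after xor $t1, $t1, 4: $t1=16^4=20
after add $t1, $t1, 6: $t1=20+6=26
after sub $t1, $t1, 15: $t1=26-15=11
after add $t0, $t0, 4: $t0=104+4=108
after add $t7, $t7, 1: $t7=5+1=6
cmp $t7, 9  (cmp 6,9)
blt start: taken
after lw $t1, 0($t0): $t1=M[108]=1
after xor $t1, $t1, 4: $t1=1^4=5
after add $t1, $t1, 6: $t1=5+6=11
after sub $t1, $t1, 15: $t1=11-15=-4
after add $t0, $t0, 4: $t0=108+4=112
after add $t7, $t7, 1: $t7=6+1=7
cmp $t7, 9  (cmp 7,9)
blt start: taken
after lw $t1, 0($t0): $t1=M[112]=-6
after xor $t1, $t1, 4: $t1=(-6)^4=-2
after add $t1, $t1, 6: $t1=(-2)+6=4
after sub $t1, $t1, 15: $t1=4-15=-11
after add $t0, $t0, 4: $t0=112+4=116
after add $t7, $t7, 1: $t7=7+1=8
cmp $t7, 9  (cmp 8,9)
blt start: taken
after lw $t1, 0($t0): $t1=M[116]=-4
after xor $t1, $t1, 4: $t1=(-4)^4=-8
after add $t1, $t1, 6: $t1=(-8)+6=-2
after sub $t1, $t1, 15: $t1=(-2)-15=-17
after add $t0, $t0, 4: $t0=116+4=120
after add $t7, $t7, 1: $t7=8+1=9
cmp $t7, 9  (cmp 9,9)
blt start: not taken
after xor $t1, $t1, 17: $t1=(-17)^17=-2
sw $t1, (116) → M[116]=-2
halt.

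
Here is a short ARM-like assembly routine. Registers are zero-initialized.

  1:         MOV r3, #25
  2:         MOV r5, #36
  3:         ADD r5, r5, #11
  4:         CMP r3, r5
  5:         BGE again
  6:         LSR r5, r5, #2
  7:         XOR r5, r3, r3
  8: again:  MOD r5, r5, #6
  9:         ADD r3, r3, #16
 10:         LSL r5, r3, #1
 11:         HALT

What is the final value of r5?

82

MOV r3, #25 → r3=25
MOV r5, #36 → r5=36
ADD r5, r5, #11 → r5=36+11=47
CMP r3, r5  (cmp 25,47)
BGE again: not taken
LSR r5, r5, #2 → r5=47>>2=11
XOR r5, r3, r3 → r5=25^25=0
MOD r5, r5, #6 → r5=0%6=0
ADD r3, r3, #16 → r3=25+16=41
LSL r5, r3, #1 → r5=41<<1=82
halt.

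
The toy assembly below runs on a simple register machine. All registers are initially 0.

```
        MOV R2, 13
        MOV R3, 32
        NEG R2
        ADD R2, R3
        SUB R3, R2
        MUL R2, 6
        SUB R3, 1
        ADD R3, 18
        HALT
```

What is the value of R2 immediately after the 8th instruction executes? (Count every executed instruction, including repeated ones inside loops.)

after MOV R2, 13: R2=13
after MOV R3, 32: R3=32
after NEG R2: R2=-(13)=-13
after ADD R2, R3: R2=(-13)+32=19
after SUB R3, R2: R3=32-19=13
after MUL R2, 6: R2=19*6=114
after SUB R3, 1: R3=13-1=12
after ADD R3, 18: R3=12+18=30
After step 8: R2 = 114.

114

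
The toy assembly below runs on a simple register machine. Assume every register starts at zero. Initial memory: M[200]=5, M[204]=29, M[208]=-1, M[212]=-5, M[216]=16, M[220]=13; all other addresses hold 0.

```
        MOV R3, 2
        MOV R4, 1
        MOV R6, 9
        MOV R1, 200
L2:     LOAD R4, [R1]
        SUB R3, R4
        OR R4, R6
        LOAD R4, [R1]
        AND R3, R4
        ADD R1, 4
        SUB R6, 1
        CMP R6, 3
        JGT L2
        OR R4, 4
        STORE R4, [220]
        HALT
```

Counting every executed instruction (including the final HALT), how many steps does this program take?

61

MOV R3, 2 → R3=2
MOV R4, 1 → R4=1
MOV R6, 9 → R6=9
MOV R1, 200 → R1=200
LOAD R4, [R1] → R4=M[200]=5
SUB R3, R4 → R3=2-5=-3
OR R4, R6 → R4=5|9=13
LOAD R4, [R1] → R4=M[200]=5
AND R3, R4 → R3=(-3)&5=5
ADD R1, 4 → R1=200+4=204
SUB R6, 1 → R6=9-1=8
CMP R6, 3  (cmp 8,3)
JGT L2: taken
LOAD R4, [R1] → R4=M[204]=29
SUB R3, R4 → R3=5-29=-24
OR R4, R6 → R4=29|8=29
LOAD R4, [R1] → R4=M[204]=29
AND R3, R4 → R3=(-24)&29=8
ADD R1, 4 → R1=204+4=208
SUB R6, 1 → R6=8-1=7
CMP R6, 3  (cmp 7,3)
JGT L2: taken
LOAD R4, [R1] → R4=M[208]=-1
SUB R3, R4 → R3=8-(-1)=9
OR R4, R6 → R4=(-1)|7=-1
LOAD R4, [R1] → R4=M[208]=-1
AND R3, R4 → R3=9&(-1)=9
ADD R1, 4 → R1=208+4=212
SUB R6, 1 → R6=7-1=6
CMP R6, 3  (cmp 6,3)
JGT L2: taken
LOAD R4, [R1] → R4=M[212]=-5
SUB R3, R4 → R3=9-(-5)=14
OR R4, R6 → R4=(-5)|6=-1
LOAD R4, [R1] → R4=M[212]=-5
AND R3, R4 → R3=14&(-5)=10
ADD R1, 4 → R1=212+4=216
SUB R6, 1 → R6=6-1=5
CMP R6, 3  (cmp 5,3)
JGT L2: taken
LOAD R4, [R1] → R4=M[216]=16
SUB R3, R4 → R3=10-16=-6
OR R4, R6 → R4=16|5=21
LOAD R4, [R1] → R4=M[216]=16
AND R3, R4 → R3=(-6)&16=16
ADD R1, 4 → R1=216+4=220
SUB R6, 1 → R6=5-1=4
CMP R6, 3  (cmp 4,3)
JGT L2: taken
LOAD R4, [R1] → R4=M[220]=13
SUB R3, R4 → R3=16-13=3
OR R4, R6 → R4=13|4=13
LOAD R4, [R1] → R4=M[220]=13
AND R3, R4 → R3=3&13=1
ADD R1, 4 → R1=220+4=224
SUB R6, 1 → R6=4-1=3
CMP R6, 3  (cmp 3,3)
JGT L2: not taken
OR R4, 4 → R4=13|4=13
STORE R4, [220] → M[220]=13
halt.
Total executed instructions: 61.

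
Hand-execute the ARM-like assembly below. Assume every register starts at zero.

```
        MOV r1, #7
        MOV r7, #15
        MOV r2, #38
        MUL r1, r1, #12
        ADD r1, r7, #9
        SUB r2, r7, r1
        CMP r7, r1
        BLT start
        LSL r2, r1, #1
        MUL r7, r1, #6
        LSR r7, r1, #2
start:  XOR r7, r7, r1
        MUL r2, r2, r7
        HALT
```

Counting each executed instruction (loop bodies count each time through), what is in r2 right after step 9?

r1=7
r7=15
r2=38
r1=7*12=84
r1=15+9=24
r2=15-24=-9
CMP r7, r1  (cmp 15,24)
BLT start: taken
r7=15^24=23
After step 9: r2 = -9.

-9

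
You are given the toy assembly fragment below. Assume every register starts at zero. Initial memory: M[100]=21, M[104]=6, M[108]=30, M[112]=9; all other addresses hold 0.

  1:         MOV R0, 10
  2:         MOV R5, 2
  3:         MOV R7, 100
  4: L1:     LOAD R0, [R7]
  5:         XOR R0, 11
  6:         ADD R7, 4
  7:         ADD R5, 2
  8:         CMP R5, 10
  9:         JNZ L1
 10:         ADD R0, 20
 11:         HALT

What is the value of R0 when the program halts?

R0=10
R5=2
R7=100
R0=M[100]=21
R0=21^11=30
R7=100+4=104
R5=2+2=4
CMP R5, 10  (cmp 4,10)
JNZ L1: taken
R0=M[104]=6
R0=6^11=13
R7=104+4=108
R5=4+2=6
CMP R5, 10  (cmp 6,10)
JNZ L1: taken
R0=M[108]=30
R0=30^11=21
R7=108+4=112
R5=6+2=8
CMP R5, 10  (cmp 8,10)
JNZ L1: taken
R0=M[112]=9
R0=9^11=2
R7=112+4=116
R5=8+2=10
CMP R5, 10  (cmp 10,10)
JNZ L1: not taken
R0=2+20=22
halt.

22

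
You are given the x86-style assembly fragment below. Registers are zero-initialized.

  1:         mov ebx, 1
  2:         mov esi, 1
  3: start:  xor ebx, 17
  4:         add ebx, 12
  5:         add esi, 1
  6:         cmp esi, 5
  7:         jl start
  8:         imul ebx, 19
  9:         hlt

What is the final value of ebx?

323

mov ebx, 1 → ebx=1
mov esi, 1 → esi=1
xor ebx, 17 → ebx=1^17=16
add ebx, 12 → ebx=16+12=28
add esi, 1 → esi=1+1=2
cmp esi, 5  (cmp 2,5)
jl start: taken
xor ebx, 17 → ebx=28^17=13
add ebx, 12 → ebx=13+12=25
add esi, 1 → esi=2+1=3
cmp esi, 5  (cmp 3,5)
jl start: taken
xor ebx, 17 → ebx=25^17=8
add ebx, 12 → ebx=8+12=20
add esi, 1 → esi=3+1=4
cmp esi, 5  (cmp 4,5)
jl start: taken
xor ebx, 17 → ebx=20^17=5
add ebx, 12 → ebx=5+12=17
add esi, 1 → esi=4+1=5
cmp esi, 5  (cmp 5,5)
jl start: not taken
imul ebx, 19 → ebx=17*19=323
halt.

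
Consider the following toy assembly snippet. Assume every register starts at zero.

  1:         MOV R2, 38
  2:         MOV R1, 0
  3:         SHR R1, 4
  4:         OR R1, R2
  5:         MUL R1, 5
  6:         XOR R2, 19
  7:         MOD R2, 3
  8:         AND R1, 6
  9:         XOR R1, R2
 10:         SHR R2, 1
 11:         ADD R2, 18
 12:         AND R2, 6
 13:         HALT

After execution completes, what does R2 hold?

2

R2=38
R1=0
R1=0>>4=0
R1=0|38=38
R1=38*5=190
R2=38^19=53
R2=53%3=2
R1=190&6=6
R1=6^2=4
R2=2>>1=1
R2=1+18=19
R2=19&6=2
halt.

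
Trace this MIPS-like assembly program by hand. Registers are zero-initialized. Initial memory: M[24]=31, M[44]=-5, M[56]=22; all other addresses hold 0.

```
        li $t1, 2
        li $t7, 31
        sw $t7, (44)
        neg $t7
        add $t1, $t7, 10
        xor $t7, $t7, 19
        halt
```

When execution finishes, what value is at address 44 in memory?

31

after li $t1, 2: $t1=2
after li $t7, 31: $t7=31
sw $t7, (44) → M[44]=31
after neg $t7: $t7=-(31)=-31
after add $t1, $t7, 10: $t1=(-31)+10=-21
after xor $t7, $t7, 19: $t7=(-31)^19=-14
halt.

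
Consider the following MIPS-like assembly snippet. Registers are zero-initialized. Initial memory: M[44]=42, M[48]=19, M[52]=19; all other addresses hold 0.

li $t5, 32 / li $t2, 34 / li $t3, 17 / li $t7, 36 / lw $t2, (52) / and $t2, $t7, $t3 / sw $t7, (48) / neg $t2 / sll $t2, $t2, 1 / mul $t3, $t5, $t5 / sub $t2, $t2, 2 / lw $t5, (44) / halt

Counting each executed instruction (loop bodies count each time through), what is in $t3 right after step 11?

$t5=32
$t2=34
$t3=17
$t7=36
$t2=M[52]=19
$t2=36&17=0
sw $t7, (48) → M[48]=36
$t2=-(0)=0
$t2=0<<1=0
$t3=32*32=1024
$t2=0-2=-2
After step 11: $t3 = 1024.

1024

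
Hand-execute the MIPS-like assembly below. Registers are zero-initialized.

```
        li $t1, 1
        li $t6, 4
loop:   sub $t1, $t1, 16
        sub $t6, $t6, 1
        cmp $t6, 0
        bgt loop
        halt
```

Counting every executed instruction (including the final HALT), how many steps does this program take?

after li $t1, 1: $t1=1
after li $t6, 4: $t6=4
after sub $t1, $t1, 16: $t1=1-16=-15
after sub $t6, $t6, 1: $t6=4-1=3
cmp $t6, 0  (cmp 3,0)
bgt loop: taken
after sub $t1, $t1, 16: $t1=(-15)-16=-31
after sub $t6, $t6, 1: $t6=3-1=2
cmp $t6, 0  (cmp 2,0)
bgt loop: taken
after sub $t1, $t1, 16: $t1=(-31)-16=-47
after sub $t6, $t6, 1: $t6=2-1=1
cmp $t6, 0  (cmp 1,0)
bgt loop: taken
after sub $t1, $t1, 16: $t1=(-47)-16=-63
after sub $t6, $t6, 1: $t6=1-1=0
cmp $t6, 0  (cmp 0,0)
bgt loop: not taken
halt.
Total executed instructions: 19.

19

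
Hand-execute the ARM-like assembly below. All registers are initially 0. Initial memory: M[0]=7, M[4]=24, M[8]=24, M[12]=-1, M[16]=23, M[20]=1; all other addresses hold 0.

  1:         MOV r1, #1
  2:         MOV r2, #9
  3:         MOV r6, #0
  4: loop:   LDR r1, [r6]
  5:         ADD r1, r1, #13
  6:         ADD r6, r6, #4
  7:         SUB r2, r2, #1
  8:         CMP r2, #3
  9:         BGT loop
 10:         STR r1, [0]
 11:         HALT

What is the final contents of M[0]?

14

MOV r1, #1 → r1=1
MOV r2, #9 → r2=9
MOV r6, #0 → r6=0
LDR r1, [r6] → r1=M[0]=7
ADD r1, r1, #13 → r1=7+13=20
ADD r6, r6, #4 → r6=0+4=4
SUB r2, r2, #1 → r2=9-1=8
CMP r2, #3  (cmp 8,3)
BGT loop: taken
LDR r1, [r6] → r1=M[4]=24
ADD r1, r1, #13 → r1=24+13=37
ADD r6, r6, #4 → r6=4+4=8
SUB r2, r2, #1 → r2=8-1=7
CMP r2, #3  (cmp 7,3)
BGT loop: taken
LDR r1, [r6] → r1=M[8]=24
ADD r1, r1, #13 → r1=24+13=37
ADD r6, r6, #4 → r6=8+4=12
SUB r2, r2, #1 → r2=7-1=6
CMP r2, #3  (cmp 6,3)
BGT loop: taken
LDR r1, [r6] → r1=M[12]=-1
ADD r1, r1, #13 → r1=(-1)+13=12
ADD r6, r6, #4 → r6=12+4=16
SUB r2, r2, #1 → r2=6-1=5
CMP r2, #3  (cmp 5,3)
BGT loop: taken
LDR r1, [r6] → r1=M[16]=23
ADD r1, r1, #13 → r1=23+13=36
ADD r6, r6, #4 → r6=16+4=20
SUB r2, r2, #1 → r2=5-1=4
CMP r2, #3  (cmp 4,3)
BGT loop: taken
LDR r1, [r6] → r1=M[20]=1
ADD r1, r1, #13 → r1=1+13=14
ADD r6, r6, #4 → r6=20+4=24
SUB r2, r2, #1 → r2=4-1=3
CMP r2, #3  (cmp 3,3)
BGT loop: not taken
STR r1, [0] → M[0]=14
halt.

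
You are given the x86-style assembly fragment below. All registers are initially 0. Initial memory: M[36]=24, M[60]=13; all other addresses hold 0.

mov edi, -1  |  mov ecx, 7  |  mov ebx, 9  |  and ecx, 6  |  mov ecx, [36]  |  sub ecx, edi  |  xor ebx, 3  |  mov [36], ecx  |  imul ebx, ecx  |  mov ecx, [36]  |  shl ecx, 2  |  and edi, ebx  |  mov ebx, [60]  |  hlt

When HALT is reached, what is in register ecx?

100

after mov edi, -1: edi=-1
after mov ecx, 7: ecx=7
after mov ebx, 9: ebx=9
after and ecx, 6: ecx=7&6=6
after mov ecx, [36]: ecx=M[36]=24
after sub ecx, edi: ecx=24-(-1)=25
after xor ebx, 3: ebx=9^3=10
mov [36], ecx → M[36]=25
after imul ebx, ecx: ebx=10*25=250
after mov ecx, [36]: ecx=M[36]=25
after shl ecx, 2: ecx=25<<2=100
after and edi, ebx: edi=(-1)&250=250
after mov ebx, [60]: ebx=M[60]=13
halt.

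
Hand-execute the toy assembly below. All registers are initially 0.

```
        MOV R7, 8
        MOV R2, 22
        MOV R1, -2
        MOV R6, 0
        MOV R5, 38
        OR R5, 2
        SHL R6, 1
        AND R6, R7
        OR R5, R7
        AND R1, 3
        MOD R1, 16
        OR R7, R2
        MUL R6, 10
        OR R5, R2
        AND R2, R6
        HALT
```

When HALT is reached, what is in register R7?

after MOV R7, 8: R7=8
after MOV R2, 22: R2=22
after MOV R1, -2: R1=-2
after MOV R6, 0: R6=0
after MOV R5, 38: R5=38
after OR R5, 2: R5=38|2=38
after SHL R6, 1: R6=0<<1=0
after AND R6, R7: R6=0&8=0
after OR R5, R7: R5=38|8=46
after AND R1, 3: R1=(-2)&3=2
after MOD R1, 16: R1=2%16=2
after OR R7, R2: R7=8|22=30
after MUL R6, 10: R6=0*10=0
after OR R5, R2: R5=46|22=62
after AND R2, R6: R2=22&0=0
halt.

30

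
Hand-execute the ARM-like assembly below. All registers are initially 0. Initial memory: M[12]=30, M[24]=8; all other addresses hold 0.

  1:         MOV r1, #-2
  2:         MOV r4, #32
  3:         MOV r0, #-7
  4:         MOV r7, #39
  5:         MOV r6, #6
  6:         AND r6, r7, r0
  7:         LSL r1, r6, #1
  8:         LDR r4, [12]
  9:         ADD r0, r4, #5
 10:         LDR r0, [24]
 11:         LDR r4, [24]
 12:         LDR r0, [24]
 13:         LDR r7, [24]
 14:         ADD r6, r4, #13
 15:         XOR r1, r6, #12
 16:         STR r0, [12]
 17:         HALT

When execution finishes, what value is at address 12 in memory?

8

r1=-2
r4=32
r0=-7
r7=39
r6=6
r6=39&(-7)=33
r1=33<<1=66
r4=M[12]=30
r0=30+5=35
r0=M[24]=8
r4=M[24]=8
r0=M[24]=8
r7=M[24]=8
r6=8+13=21
r1=21^12=25
STR r0, [12] → M[12]=8
halt.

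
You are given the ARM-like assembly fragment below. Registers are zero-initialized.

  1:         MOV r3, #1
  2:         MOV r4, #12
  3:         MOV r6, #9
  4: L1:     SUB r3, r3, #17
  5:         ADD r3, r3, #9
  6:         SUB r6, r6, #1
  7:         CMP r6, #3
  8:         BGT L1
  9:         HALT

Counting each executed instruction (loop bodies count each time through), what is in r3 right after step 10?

-15

after MOV r3, #1: r3=1
after MOV r4, #12: r4=12
after MOV r6, #9: r6=9
after SUB r3, r3, #17: r3=1-17=-16
after ADD r3, r3, #9: r3=(-16)+9=-7
after SUB r6, r6, #1: r6=9-1=8
CMP r6, #3  (cmp 8,3)
BGT L1: taken
after SUB r3, r3, #17: r3=(-7)-17=-24
after ADD r3, r3, #9: r3=(-24)+9=-15
After step 10: r3 = -15.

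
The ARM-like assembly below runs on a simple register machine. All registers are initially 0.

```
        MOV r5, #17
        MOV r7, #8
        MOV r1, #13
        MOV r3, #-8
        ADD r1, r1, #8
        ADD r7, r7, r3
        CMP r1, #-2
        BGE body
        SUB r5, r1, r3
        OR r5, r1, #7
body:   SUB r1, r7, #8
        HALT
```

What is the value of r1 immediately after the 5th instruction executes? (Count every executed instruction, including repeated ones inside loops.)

r5=17
r7=8
r1=13
r3=-8
r1=13+8=21
After step 5: r1 = 21.

21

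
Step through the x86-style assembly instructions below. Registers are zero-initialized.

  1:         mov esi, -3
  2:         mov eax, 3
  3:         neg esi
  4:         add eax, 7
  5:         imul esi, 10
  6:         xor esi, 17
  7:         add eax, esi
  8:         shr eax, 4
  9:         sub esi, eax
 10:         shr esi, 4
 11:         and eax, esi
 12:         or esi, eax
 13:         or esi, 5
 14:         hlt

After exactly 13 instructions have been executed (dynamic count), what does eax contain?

0

after mov esi, -3: esi=-3
after mov eax, 3: eax=3
after neg esi: esi=-(-3)=3
after add eax, 7: eax=3+7=10
after imul esi, 10: esi=3*10=30
after xor esi, 17: esi=30^17=15
after add eax, esi: eax=10+15=25
after shr eax, 4: eax=25>>4=1
after sub esi, eax: esi=15-1=14
after shr esi, 4: esi=14>>4=0
after and eax, esi: eax=1&0=0
after or esi, eax: esi=0|0=0
after or esi, 5: esi=0|5=5
After step 13: eax = 0.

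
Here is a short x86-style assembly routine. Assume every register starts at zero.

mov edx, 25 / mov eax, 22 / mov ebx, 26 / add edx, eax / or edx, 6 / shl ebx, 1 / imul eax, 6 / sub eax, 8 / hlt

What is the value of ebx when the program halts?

edx=25
eax=22
ebx=26
edx=25+22=47
edx=47|6=47
ebx=26<<1=52
eax=22*6=132
eax=132-8=124
halt.

52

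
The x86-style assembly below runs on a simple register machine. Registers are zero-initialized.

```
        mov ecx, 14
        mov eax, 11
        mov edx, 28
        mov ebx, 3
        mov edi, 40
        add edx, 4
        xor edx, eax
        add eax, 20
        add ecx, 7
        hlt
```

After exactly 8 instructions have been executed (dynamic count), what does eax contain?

ecx=14
eax=11
edx=28
ebx=3
edi=40
edx=28+4=32
edx=32^11=43
eax=11+20=31
After step 8: eax = 31.

31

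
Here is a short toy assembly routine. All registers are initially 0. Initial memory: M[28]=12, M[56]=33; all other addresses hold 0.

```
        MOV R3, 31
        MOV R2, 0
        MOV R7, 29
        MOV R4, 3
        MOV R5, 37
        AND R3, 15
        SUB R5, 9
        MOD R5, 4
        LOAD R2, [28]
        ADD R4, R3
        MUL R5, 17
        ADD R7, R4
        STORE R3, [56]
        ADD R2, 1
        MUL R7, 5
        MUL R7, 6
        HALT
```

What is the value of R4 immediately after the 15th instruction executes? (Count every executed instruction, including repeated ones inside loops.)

18

MOV R3, 31 → R3=31
MOV R2, 0 → R2=0
MOV R7, 29 → R7=29
MOV R4, 3 → R4=3
MOV R5, 37 → R5=37
AND R3, 15 → R3=31&15=15
SUB R5, 9 → R5=37-9=28
MOD R5, 4 → R5=28%4=0
LOAD R2, [28] → R2=M[28]=12
ADD R4, R3 → R4=3+15=18
MUL R5, 17 → R5=0*17=0
ADD R7, R4 → R7=29+18=47
STORE R3, [56] → M[56]=15
ADD R2, 1 → R2=12+1=13
MUL R7, 5 → R7=47*5=235
After step 15: R4 = 18.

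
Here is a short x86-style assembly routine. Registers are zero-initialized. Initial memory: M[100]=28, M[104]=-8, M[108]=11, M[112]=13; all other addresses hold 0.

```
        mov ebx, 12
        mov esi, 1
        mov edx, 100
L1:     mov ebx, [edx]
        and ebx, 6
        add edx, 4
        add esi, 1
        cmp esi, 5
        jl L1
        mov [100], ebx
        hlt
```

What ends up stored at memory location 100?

4

after mov ebx, 12: ebx=12
after mov esi, 1: esi=1
after mov edx, 100: edx=100
after mov ebx, [edx]: ebx=M[100]=28
after and ebx, 6: ebx=28&6=4
after add edx, 4: edx=100+4=104
after add esi, 1: esi=1+1=2
cmp esi, 5  (cmp 2,5)
jl L1: taken
after mov ebx, [edx]: ebx=M[104]=-8
after and ebx, 6: ebx=(-8)&6=0
after add edx, 4: edx=104+4=108
after add esi, 1: esi=2+1=3
cmp esi, 5  (cmp 3,5)
jl L1: taken
after mov ebx, [edx]: ebx=M[108]=11
after and ebx, 6: ebx=11&6=2
after add edx, 4: edx=108+4=112
after add esi, 1: esi=3+1=4
cmp esi, 5  (cmp 4,5)
jl L1: taken
after mov ebx, [edx]: ebx=M[112]=13
after and ebx, 6: ebx=13&6=4
after add edx, 4: edx=112+4=116
after add esi, 1: esi=4+1=5
cmp esi, 5  (cmp 5,5)
jl L1: not taken
mov [100], ebx → M[100]=4
halt.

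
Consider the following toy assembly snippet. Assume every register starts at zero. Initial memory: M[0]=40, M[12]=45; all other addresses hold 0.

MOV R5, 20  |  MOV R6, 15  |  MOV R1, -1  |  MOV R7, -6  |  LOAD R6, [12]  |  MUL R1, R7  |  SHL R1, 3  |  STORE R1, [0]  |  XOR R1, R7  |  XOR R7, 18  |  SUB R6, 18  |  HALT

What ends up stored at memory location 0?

R5=20
R6=15
R1=-1
R7=-6
R6=M[12]=45
R1=(-1)*(-6)=6
R1=6<<3=48
STORE R1, [0] → M[0]=48
R1=48^(-6)=-54
R7=(-6)^18=-24
R6=45-18=27
halt.

48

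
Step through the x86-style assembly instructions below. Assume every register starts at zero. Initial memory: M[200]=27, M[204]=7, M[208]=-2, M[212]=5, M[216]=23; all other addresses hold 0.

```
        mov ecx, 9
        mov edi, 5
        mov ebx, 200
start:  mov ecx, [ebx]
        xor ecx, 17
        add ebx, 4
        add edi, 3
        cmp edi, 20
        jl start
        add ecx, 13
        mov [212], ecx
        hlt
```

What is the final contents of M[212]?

19

ecx=9
edi=5
ebx=200
ecx=M[200]=27
ecx=27^17=10
ebx=200+4=204
edi=5+3=8
cmp edi, 20  (cmp 8,20)
jl start: taken
ecx=M[204]=7
ecx=7^17=22
ebx=204+4=208
edi=8+3=11
cmp edi, 20  (cmp 11,20)
jl start: taken
ecx=M[208]=-2
ecx=(-2)^17=-17
ebx=208+4=212
edi=11+3=14
cmp edi, 20  (cmp 14,20)
jl start: taken
ecx=M[212]=5
ecx=5^17=20
ebx=212+4=216
edi=14+3=17
cmp edi, 20  (cmp 17,20)
jl start: taken
ecx=M[216]=23
ecx=23^17=6
ebx=216+4=220
edi=17+3=20
cmp edi, 20  (cmp 20,20)
jl start: not taken
ecx=6+13=19
mov [212], ecx → M[212]=19
halt.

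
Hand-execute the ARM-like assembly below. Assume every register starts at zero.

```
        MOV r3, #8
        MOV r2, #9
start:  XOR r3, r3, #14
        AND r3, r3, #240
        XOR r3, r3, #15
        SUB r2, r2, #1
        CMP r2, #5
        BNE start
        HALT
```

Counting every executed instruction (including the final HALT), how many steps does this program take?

after MOV r3, #8: r3=8
after MOV r2, #9: r2=9
after XOR r3, r3, #14: r3=8^14=6
after AND r3, r3, #240: r3=6&240=0
after XOR r3, r3, #15: r3=0^15=15
after SUB r2, r2, #1: r2=9-1=8
CMP r2, #5  (cmp 8,5)
BNE start: taken
after XOR r3, r3, #14: r3=15^14=1
after AND r3, r3, #240: r3=1&240=0
after XOR r3, r3, #15: r3=0^15=15
after SUB r2, r2, #1: r2=8-1=7
CMP r2, #5  (cmp 7,5)
BNE start: taken
after XOR r3, r3, #14: r3=15^14=1
after AND r3, r3, #240: r3=1&240=0
after XOR r3, r3, #15: r3=0^15=15
after SUB r2, r2, #1: r2=7-1=6
CMP r2, #5  (cmp 6,5)
BNE start: taken
after XOR r3, r3, #14: r3=15^14=1
after AND r3, r3, #240: r3=1&240=0
after XOR r3, r3, #15: r3=0^15=15
after SUB r2, r2, #1: r2=6-1=5
CMP r2, #5  (cmp 5,5)
BNE start: not taken
halt.
Total executed instructions: 27.

27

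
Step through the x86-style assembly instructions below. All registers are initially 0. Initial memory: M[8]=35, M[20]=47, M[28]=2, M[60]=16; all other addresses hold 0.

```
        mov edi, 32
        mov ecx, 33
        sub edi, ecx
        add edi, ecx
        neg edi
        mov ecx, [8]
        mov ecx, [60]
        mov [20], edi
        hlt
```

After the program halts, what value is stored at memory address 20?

-32

mov edi, 32 → edi=32
mov ecx, 33 → ecx=33
sub edi, ecx → edi=32-33=-1
add edi, ecx → edi=(-1)+33=32
neg edi → edi=-(32)=-32
mov ecx, [8] → ecx=M[8]=35
mov ecx, [60] → ecx=M[60]=16
mov [20], edi → M[20]=-32
halt.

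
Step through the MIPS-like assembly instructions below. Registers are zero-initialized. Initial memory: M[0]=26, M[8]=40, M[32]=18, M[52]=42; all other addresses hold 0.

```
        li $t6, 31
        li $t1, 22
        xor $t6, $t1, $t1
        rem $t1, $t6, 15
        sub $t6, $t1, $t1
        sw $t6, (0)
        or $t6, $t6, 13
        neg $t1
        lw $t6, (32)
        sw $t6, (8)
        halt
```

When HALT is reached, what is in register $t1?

0

li $t6, 31 → $t6=31
li $t1, 22 → $t1=22
xor $t6, $t1, $t1 → $t6=22^22=0
rem $t1, $t6, 15 → $t1=0%15=0
sub $t6, $t1, $t1 → $t6=0-0=0
sw $t6, (0) → M[0]=0
or $t6, $t6, 13 → $t6=0|13=13
neg $t1 → $t1=-(0)=0
lw $t6, (32) → $t6=M[32]=18
sw $t6, (8) → M[8]=18
halt.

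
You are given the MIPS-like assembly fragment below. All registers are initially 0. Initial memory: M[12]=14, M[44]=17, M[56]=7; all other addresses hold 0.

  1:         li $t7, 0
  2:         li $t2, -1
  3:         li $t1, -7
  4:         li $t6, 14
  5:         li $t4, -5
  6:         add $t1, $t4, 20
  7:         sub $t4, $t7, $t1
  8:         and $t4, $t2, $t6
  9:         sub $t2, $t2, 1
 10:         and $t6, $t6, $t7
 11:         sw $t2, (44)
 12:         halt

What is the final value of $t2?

$t7=0
$t2=-1
$t1=-7
$t6=14
$t4=-5
$t1=(-5)+20=15
$t4=0-15=-15
$t4=(-1)&14=14
$t2=(-1)-1=-2
$t6=14&0=0
sw $t2, (44) → M[44]=-2
halt.

-2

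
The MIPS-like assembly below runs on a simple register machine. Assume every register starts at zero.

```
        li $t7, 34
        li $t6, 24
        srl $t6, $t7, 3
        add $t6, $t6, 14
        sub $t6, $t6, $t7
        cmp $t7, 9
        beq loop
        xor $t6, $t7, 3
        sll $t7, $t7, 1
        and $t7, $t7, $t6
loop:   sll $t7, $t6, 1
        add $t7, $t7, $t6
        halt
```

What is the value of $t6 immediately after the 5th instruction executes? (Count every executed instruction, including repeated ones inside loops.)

-16

li $t7, 34 → $t7=34
li $t6, 24 → $t6=24
srl $t6, $t7, 3 → $t6=34>>3=4
add $t6, $t6, 14 → $t6=4+14=18
sub $t6, $t6, $t7 → $t6=18-34=-16
After step 5: $t6 = -16.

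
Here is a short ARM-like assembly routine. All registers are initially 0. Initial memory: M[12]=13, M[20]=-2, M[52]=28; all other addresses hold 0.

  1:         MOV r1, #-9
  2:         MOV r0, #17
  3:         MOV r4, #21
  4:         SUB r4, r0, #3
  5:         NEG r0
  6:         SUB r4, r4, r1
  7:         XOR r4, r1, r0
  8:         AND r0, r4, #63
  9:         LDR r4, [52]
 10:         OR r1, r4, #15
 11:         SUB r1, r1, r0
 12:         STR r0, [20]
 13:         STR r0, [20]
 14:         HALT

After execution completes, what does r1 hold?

7

r1=-9
r0=17
r4=21
r4=17-3=14
r0=-(17)=-17
r4=14-(-9)=23
r4=(-9)^(-17)=24
r0=24&63=24
r4=M[52]=28
r1=28|15=31
r1=31-24=7
STR r0, [20] → M[20]=24
STR r0, [20] → M[20]=24
halt.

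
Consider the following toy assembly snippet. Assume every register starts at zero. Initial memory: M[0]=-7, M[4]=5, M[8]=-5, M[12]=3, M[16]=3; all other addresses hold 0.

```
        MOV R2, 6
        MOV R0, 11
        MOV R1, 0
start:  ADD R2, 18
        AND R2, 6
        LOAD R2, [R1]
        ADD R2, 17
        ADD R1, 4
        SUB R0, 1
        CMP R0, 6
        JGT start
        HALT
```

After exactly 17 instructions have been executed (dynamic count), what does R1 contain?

MOV R2, 6 → R2=6
MOV R0, 11 → R0=11
MOV R1, 0 → R1=0
ADD R2, 18 → R2=6+18=24
AND R2, 6 → R2=24&6=0
LOAD R2, [R1] → R2=M[0]=-7
ADD R2, 17 → R2=(-7)+17=10
ADD R1, 4 → R1=0+4=4
SUB R0, 1 → R0=11-1=10
CMP R0, 6  (cmp 10,6)
JGT start: taken
ADD R2, 18 → R2=10+18=28
AND R2, 6 → R2=28&6=4
LOAD R2, [R1] → R2=M[4]=5
ADD R2, 17 → R2=5+17=22
ADD R1, 4 → R1=4+4=8
SUB R0, 1 → R0=10-1=9
After step 17: R1 = 8.

8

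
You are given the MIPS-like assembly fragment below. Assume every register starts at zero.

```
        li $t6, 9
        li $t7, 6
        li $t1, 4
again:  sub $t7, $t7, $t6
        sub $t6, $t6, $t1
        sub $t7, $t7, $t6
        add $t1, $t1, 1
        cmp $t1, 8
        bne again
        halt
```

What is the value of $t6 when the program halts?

-13

li $t6, 9 → $t6=9
li $t7, 6 → $t7=6
li $t1, 4 → $t1=4
sub $t7, $t7, $t6 → $t7=6-9=-3
sub $t6, $t6, $t1 → $t6=9-4=5
sub $t7, $t7, $t6 → $t7=(-3)-5=-8
add $t1, $t1, 1 → $t1=4+1=5
cmp $t1, 8  (cmp 5,8)
bne again: taken
sub $t7, $t7, $t6 → $t7=(-8)-5=-13
sub $t6, $t6, $t1 → $t6=5-5=0
sub $t7, $t7, $t6 → $t7=(-13)-0=-13
add $t1, $t1, 1 → $t1=5+1=6
cmp $t1, 8  (cmp 6,8)
bne again: taken
sub $t7, $t7, $t6 → $t7=(-13)-0=-13
sub $t6, $t6, $t1 → $t6=0-6=-6
sub $t7, $t7, $t6 → $t7=(-13)-(-6)=-7
add $t1, $t1, 1 → $t1=6+1=7
cmp $t1, 8  (cmp 7,8)
bne again: taken
sub $t7, $t7, $t6 → $t7=(-7)-(-6)=-1
sub $t6, $t6, $t1 → $t6=(-6)-7=-13
sub $t7, $t7, $t6 → $t7=(-1)-(-13)=12
add $t1, $t1, 1 → $t1=7+1=8
cmp $t1, 8  (cmp 8,8)
bne again: not taken
halt.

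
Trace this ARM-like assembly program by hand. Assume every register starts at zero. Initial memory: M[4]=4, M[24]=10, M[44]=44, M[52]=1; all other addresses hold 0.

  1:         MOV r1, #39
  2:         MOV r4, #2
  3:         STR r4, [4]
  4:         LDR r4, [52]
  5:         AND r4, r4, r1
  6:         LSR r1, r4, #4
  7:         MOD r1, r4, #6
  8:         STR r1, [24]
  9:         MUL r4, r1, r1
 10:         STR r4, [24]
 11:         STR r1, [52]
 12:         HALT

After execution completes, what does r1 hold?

r1=39
r4=2
STR r4, [4] → M[4]=2
r4=M[52]=1
r4=1&39=1
r1=1>>4=0
r1=1%6=1
STR r1, [24] → M[24]=1
r4=1*1=1
STR r4, [24] → M[24]=1
STR r1, [52] → M[52]=1
halt.

1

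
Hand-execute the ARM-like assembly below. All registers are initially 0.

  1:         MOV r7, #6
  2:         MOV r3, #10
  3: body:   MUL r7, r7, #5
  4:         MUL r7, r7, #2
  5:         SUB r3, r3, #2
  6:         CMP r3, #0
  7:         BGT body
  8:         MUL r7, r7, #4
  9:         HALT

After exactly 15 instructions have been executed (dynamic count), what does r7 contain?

6000

MOV r7, #6 → r7=6
MOV r3, #10 → r3=10
MUL r7, r7, #5 → r7=6*5=30
MUL r7, r7, #2 → r7=30*2=60
SUB r3, r3, #2 → r3=10-2=8
CMP r3, #0  (cmp 8,0)
BGT body: taken
MUL r7, r7, #5 → r7=60*5=300
MUL r7, r7, #2 → r7=300*2=600
SUB r3, r3, #2 → r3=8-2=6
CMP r3, #0  (cmp 6,0)
BGT body: taken
MUL r7, r7, #5 → r7=600*5=3000
MUL r7, r7, #2 → r7=3000*2=6000
SUB r3, r3, #2 → r3=6-2=4
After step 15: r7 = 6000.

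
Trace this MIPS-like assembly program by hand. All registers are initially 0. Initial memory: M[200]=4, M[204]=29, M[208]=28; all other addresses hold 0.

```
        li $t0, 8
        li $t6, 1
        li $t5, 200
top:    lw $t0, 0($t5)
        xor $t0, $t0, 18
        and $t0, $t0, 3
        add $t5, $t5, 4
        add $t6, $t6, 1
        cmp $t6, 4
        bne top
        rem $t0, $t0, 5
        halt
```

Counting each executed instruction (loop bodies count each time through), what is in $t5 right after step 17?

after li $t0, 8: $t0=8
after li $t6, 1: $t6=1
after li $t5, 200: $t5=200
after lw $t0, 0($t5): $t0=M[200]=4
after xor $t0, $t0, 18: $t0=4^18=22
after and $t0, $t0, 3: $t0=22&3=2
after add $t5, $t5, 4: $t5=200+4=204
after add $t6, $t6, 1: $t6=1+1=2
cmp $t6, 4  (cmp 2,4)
bne top: taken
after lw $t0, 0($t5): $t0=M[204]=29
after xor $t0, $t0, 18: $t0=29^18=15
after and $t0, $t0, 3: $t0=15&3=3
after add $t5, $t5, 4: $t5=204+4=208
after add $t6, $t6, 1: $t6=2+1=3
cmp $t6, 4  (cmp 3,4)
bne top: taken
After step 17: $t5 = 208.

208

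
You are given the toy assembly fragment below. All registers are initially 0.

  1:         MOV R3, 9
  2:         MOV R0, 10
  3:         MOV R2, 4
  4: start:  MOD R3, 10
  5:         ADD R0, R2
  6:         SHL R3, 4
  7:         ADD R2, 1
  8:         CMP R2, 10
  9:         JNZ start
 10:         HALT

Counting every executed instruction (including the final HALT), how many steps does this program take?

R3=9
R0=10
R2=4
R3=9%10=9
R0=10+4=14
R3=9<<4=144
R2=4+1=5
CMP R2, 10  (cmp 5,10)
JNZ start: taken
R3=144%10=4
R0=14+5=19
R3=4<<4=64
R2=5+1=6
CMP R2, 10  (cmp 6,10)
JNZ start: taken
R3=64%10=4
R0=19+6=25
R3=4<<4=64
R2=6+1=7
CMP R2, 10  (cmp 7,10)
JNZ start: taken
R3=64%10=4
R0=25+7=32
R3=4<<4=64
R2=7+1=8
CMP R2, 10  (cmp 8,10)
JNZ start: taken
R3=64%10=4
R0=32+8=40
R3=4<<4=64
R2=8+1=9
CMP R2, 10  (cmp 9,10)
JNZ start: taken
R3=64%10=4
R0=40+9=49
R3=4<<4=64
R2=9+1=10
CMP R2, 10  (cmp 10,10)
JNZ start: not taken
halt.
Total executed instructions: 40.

40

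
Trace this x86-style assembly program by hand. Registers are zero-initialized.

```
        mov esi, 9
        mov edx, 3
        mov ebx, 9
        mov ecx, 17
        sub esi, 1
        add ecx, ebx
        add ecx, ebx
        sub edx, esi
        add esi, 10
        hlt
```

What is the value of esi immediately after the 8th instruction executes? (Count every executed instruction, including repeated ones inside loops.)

after mov esi, 9: esi=9
after mov edx, 3: edx=3
after mov ebx, 9: ebx=9
after mov ecx, 17: ecx=17
after sub esi, 1: esi=9-1=8
after add ecx, ebx: ecx=17+9=26
after add ecx, ebx: ecx=26+9=35
after sub edx, esi: edx=3-8=-5
After step 8: esi = 8.

8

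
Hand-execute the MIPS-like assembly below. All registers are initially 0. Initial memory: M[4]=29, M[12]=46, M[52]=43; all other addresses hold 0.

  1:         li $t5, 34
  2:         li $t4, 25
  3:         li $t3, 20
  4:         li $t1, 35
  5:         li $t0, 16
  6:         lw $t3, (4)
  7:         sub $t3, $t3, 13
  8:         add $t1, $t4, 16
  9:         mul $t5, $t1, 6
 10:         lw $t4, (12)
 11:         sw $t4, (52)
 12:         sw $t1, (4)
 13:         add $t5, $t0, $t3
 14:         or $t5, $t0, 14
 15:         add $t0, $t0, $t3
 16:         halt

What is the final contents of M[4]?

$t5=34
$t4=25
$t3=20
$t1=35
$t0=16
$t3=M[4]=29
$t3=29-13=16
$t1=25+16=41
$t5=41*6=246
$t4=M[12]=46
sw $t4, (52) → M[52]=46
sw $t1, (4) → M[4]=41
$t5=16+16=32
$t5=16|14=30
$t0=16+16=32
halt.

41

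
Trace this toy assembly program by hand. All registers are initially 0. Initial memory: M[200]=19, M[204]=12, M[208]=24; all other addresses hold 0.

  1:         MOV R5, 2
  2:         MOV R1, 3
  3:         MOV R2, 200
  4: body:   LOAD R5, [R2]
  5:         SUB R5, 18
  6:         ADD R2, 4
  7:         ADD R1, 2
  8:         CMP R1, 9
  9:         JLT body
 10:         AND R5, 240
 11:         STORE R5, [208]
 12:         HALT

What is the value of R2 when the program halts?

212

R5=2
R1=3
R2=200
R5=M[200]=19
R5=19-18=1
R2=200+4=204
R1=3+2=5
CMP R1, 9  (cmp 5,9)
JLT body: taken
R5=M[204]=12
R5=12-18=-6
R2=204+4=208
R1=5+2=7
CMP R1, 9  (cmp 7,9)
JLT body: taken
R5=M[208]=24
R5=24-18=6
R2=208+4=212
R1=7+2=9
CMP R1, 9  (cmp 9,9)
JLT body: not taken
R5=6&240=0
STORE R5, [208] → M[208]=0
halt.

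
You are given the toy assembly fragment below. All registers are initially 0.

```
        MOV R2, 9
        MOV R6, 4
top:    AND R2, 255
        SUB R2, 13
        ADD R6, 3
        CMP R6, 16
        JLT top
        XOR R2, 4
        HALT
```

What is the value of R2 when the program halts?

after MOV R2, 9: R2=9
after MOV R6, 4: R6=4
after AND R2, 255: R2=9&255=9
after SUB R2, 13: R2=9-13=-4
after ADD R6, 3: R6=4+3=7
CMP R6, 16  (cmp 7,16)
JLT top: taken
after AND R2, 255: R2=(-4)&255=252
after SUB R2, 13: R2=252-13=239
after ADD R6, 3: R6=7+3=10
CMP R6, 16  (cmp 10,16)
JLT top: taken
after AND R2, 255: R2=239&255=239
after SUB R2, 13: R2=239-13=226
after ADD R6, 3: R6=10+3=13
CMP R6, 16  (cmp 13,16)
JLT top: taken
after AND R2, 255: R2=226&255=226
after SUB R2, 13: R2=226-13=213
after ADD R6, 3: R6=13+3=16
CMP R6, 16  (cmp 16,16)
JLT top: not taken
after XOR R2, 4: R2=213^4=209
halt.

209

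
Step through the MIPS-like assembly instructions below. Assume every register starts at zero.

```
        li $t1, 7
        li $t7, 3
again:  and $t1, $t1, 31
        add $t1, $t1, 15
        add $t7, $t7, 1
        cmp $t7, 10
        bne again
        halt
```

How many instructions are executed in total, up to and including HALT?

38

after li $t1, 7: $t1=7
after li $t7, 3: $t7=3
after and $t1, $t1, 31: $t1=7&31=7
after add $t1, $t1, 15: $t1=7+15=22
after add $t7, $t7, 1: $t7=3+1=4
cmp $t7, 10  (cmp 4,10)
bne again: taken
after and $t1, $t1, 31: $t1=22&31=22
after add $t1, $t1, 15: $t1=22+15=37
after add $t7, $t7, 1: $t7=4+1=5
cmp $t7, 10  (cmp 5,10)
bne again: taken
after and $t1, $t1, 31: $t1=37&31=5
after add $t1, $t1, 15: $t1=5+15=20
after add $t7, $t7, 1: $t7=5+1=6
cmp $t7, 10  (cmp 6,10)
bne again: taken
after and $t1, $t1, 31: $t1=20&31=20
after add $t1, $t1, 15: $t1=20+15=35
after add $t7, $t7, 1: $t7=6+1=7
cmp $t7, 10  (cmp 7,10)
bne again: taken
after and $t1, $t1, 31: $t1=35&31=3
after add $t1, $t1, 15: $t1=3+15=18
after add $t7, $t7, 1: $t7=7+1=8
cmp $t7, 10  (cmp 8,10)
bne again: taken
after and $t1, $t1, 31: $t1=18&31=18
after add $t1, $t1, 15: $t1=18+15=33
after add $t7, $t7, 1: $t7=8+1=9
cmp $t7, 10  (cmp 9,10)
bne again: taken
after and $t1, $t1, 31: $t1=33&31=1
after add $t1, $t1, 15: $t1=1+15=16
after add $t7, $t7, 1: $t7=9+1=10
cmp $t7, 10  (cmp 10,10)
bne again: not taken
halt.
Total executed instructions: 38.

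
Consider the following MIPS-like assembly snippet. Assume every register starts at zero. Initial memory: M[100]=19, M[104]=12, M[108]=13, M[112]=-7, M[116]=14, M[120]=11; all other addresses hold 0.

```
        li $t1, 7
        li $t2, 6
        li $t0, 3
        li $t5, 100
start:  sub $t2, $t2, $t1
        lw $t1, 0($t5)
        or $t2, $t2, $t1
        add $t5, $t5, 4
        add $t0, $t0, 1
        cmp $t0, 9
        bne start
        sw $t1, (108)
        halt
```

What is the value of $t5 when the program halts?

after li $t1, 7: $t1=7
after li $t2, 6: $t2=6
after li $t0, 3: $t0=3
after li $t5, 100: $t5=100
after sub $t2, $t2, $t1: $t2=6-7=-1
after lw $t1, 0($t5): $t1=M[100]=19
after or $t2, $t2, $t1: $t2=(-1)|19=-1
after add $t5, $t5, 4: $t5=100+4=104
after add $t0, $t0, 1: $t0=3+1=4
cmp $t0, 9  (cmp 4,9)
bne start: taken
after sub $t2, $t2, $t1: $t2=(-1)-19=-20
after lw $t1, 0($t5): $t1=M[104]=12
after or $t2, $t2, $t1: $t2=(-20)|12=-20
after add $t5, $t5, 4: $t5=104+4=108
after add $t0, $t0, 1: $t0=4+1=5
cmp $t0, 9  (cmp 5,9)
bne start: taken
after sub $t2, $t2, $t1: $t2=(-20)-12=-32
after lw $t1, 0($t5): $t1=M[108]=13
after or $t2, $t2, $t1: $t2=(-32)|13=-19
after add $t5, $t5, 4: $t5=108+4=112
after add $t0, $t0, 1: $t0=5+1=6
cmp $t0, 9  (cmp 6,9)
bne start: taken
after sub $t2, $t2, $t1: $t2=(-19)-13=-32
after lw $t1, 0($t5): $t1=M[112]=-7
after or $t2, $t2, $t1: $t2=(-32)|(-7)=-7
after add $t5, $t5, 4: $t5=112+4=116
after add $t0, $t0, 1: $t0=6+1=7
cmp $t0, 9  (cmp 7,9)
bne start: taken
after sub $t2, $t2, $t1: $t2=(-7)-(-7)=0
after lw $t1, 0($t5): $t1=M[116]=14
after or $t2, $t2, $t1: $t2=0|14=14
after add $t5, $t5, 4: $t5=116+4=120
after add $t0, $t0, 1: $t0=7+1=8
cmp $t0, 9  (cmp 8,9)
bne start: taken
after sub $t2, $t2, $t1: $t2=14-14=0
after lw $t1, 0($t5): $t1=M[120]=11
after or $t2, $t2, $t1: $t2=0|11=11
after add $t5, $t5, 4: $t5=120+4=124
after add $t0, $t0, 1: $t0=8+1=9
cmp $t0, 9  (cmp 9,9)
bne start: not taken
sw $t1, (108) → M[108]=11
halt.

124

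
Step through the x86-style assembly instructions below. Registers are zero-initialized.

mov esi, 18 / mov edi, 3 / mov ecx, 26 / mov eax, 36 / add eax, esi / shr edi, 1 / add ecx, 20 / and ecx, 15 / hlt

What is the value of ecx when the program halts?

14

after mov esi, 18: esi=18
after mov edi, 3: edi=3
after mov ecx, 26: ecx=26
after mov eax, 36: eax=36
after add eax, esi: eax=36+18=54
after shr edi, 1: edi=3>>1=1
after add ecx, 20: ecx=26+20=46
after and ecx, 15: ecx=46&15=14
halt.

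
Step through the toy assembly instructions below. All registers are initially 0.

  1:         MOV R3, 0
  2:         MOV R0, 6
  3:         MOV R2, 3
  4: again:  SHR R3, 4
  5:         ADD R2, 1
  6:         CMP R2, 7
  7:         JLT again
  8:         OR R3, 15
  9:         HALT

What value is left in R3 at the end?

MOV R3, 0 → R3=0
MOV R0, 6 → R0=6
MOV R2, 3 → R2=3
SHR R3, 4 → R3=0>>4=0
ADD R2, 1 → R2=3+1=4
CMP R2, 7  (cmp 4,7)
JLT again: taken
SHR R3, 4 → R3=0>>4=0
ADD R2, 1 → R2=4+1=5
CMP R2, 7  (cmp 5,7)
JLT again: taken
SHR R3, 4 → R3=0>>4=0
ADD R2, 1 → R2=5+1=6
CMP R2, 7  (cmp 6,7)
JLT again: taken
SHR R3, 4 → R3=0>>4=0
ADD R2, 1 → R2=6+1=7
CMP R2, 7  (cmp 7,7)
JLT again: not taken
OR R3, 15 → R3=0|15=15
halt.

15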